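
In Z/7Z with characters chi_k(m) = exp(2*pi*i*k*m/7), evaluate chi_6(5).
chi_6(5) = zeta_7^30 = exp(4*I*pi/7)

Derivation: chi_6(5) = zeta_7^(6*5) = zeta_7^30. Since zeta_7^7 = 1, this equals zeta_7^2 = exp(2*pi*i*2/7) = exp(4*I*pi/7).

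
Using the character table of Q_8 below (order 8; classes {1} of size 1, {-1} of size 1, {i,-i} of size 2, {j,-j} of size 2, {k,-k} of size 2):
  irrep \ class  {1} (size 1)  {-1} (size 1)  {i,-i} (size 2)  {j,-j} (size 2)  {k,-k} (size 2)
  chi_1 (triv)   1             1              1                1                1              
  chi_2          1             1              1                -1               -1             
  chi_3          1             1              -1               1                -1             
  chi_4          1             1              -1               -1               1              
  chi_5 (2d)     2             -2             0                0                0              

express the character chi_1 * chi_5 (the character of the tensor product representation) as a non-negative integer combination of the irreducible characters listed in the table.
chi_1 tensor chi_5 = chi_5 (all other irreducibles have multiplicity 0).

Argument: The character of a tensor product is the pointwise product (chi_1 * chi_5)(C) = chi_1(C) * chi_5(C):
  {1}: (1)*(2), {-1}: (1)*(-2), {i,-i}: (1)*(0), {j,-j}: (1)*(0), {k,-k}: (1)*(0)
so (chi_1 * chi_5) takes values
  {1} -> 2, {-1} -> -2, {i,-i} -> 0, {j,-j} -> 0, {k,-k} -> 0.
Now take the inner product of this character with each irreducible chi from the table, <chi_1*chi_5, chi> = (1/8) sum_C |C| (chi_1*chi_5)(C) conj(chi(C)):
  <chi_1*chi_5, chi_1> = (1/8)[1*(2)*conj(1) + 1*(-2)*conj(1) + 2*(0)*conj(1) + 2*(0)*conj(1) + 2*(0)*conj(1)]
      = (1/8)[(2) + (-2) + (0) + (0) + (0)] = 0/8 = 0
  <chi_1*chi_5, chi_2> = (1/8)[1*(2)*conj(1) + 1*(-2)*conj(1) + 2*(0)*conj(1) + 2*(0)*conj(-1) + 2*(0)*conj(-1)]
      = (1/8)[(2) + (-2) + (0) + (0) + (0)] = 0/8 = 0
  <chi_1*chi_5, chi_3> = (1/8)[1*(2)*conj(1) + 1*(-2)*conj(1) + 2*(0)*conj(-1) + 2*(0)*conj(1) + 2*(0)*conj(-1)]
      = (1/8)[(2) + (-2) + (0) + (0) + (0)] = 0/8 = 0
  <chi_1*chi_5, chi_4> = (1/8)[1*(2)*conj(1) + 1*(-2)*conj(1) + 2*(0)*conj(-1) + 2*(0)*conj(-1) + 2*(0)*conj(1)]
      = (1/8)[(2) + (-2) + (0) + (0) + (0)] = 0/8 = 0
  <chi_1*chi_5, chi_5> = (1/8)[1*(2)*conj(2) + 1*(-2)*conj(-2) + 2*(0)*conj(0) + 2*(0)*conj(0) + 2*(0)*conj(0)]
      = (1/8)[(4) + (4) + (0) + (0) + (0)] = 8/8 = 1
Hence the multiplicities are chi_5: 1. Dimension check: dim(chi_1)*dim(chi_5) = 1*2 = 2 and sum (mult * dim) = 1*2 = 2.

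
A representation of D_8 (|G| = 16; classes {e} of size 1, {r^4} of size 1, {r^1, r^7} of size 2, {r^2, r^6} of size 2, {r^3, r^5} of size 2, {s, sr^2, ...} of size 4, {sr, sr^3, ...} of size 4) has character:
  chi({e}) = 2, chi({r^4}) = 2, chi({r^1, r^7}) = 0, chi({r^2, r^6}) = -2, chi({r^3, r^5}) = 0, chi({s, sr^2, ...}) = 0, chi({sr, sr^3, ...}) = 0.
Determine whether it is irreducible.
Irreducible: <chi, chi> = 1.

Solution. <chi, chi> = (1/|G|) sum_C |C| * |chi(C)|^2 = (1/16)[1*|2|^2 + 1*|2|^2 + 2*|0|^2 + 2*|-2|^2 + 2*|0|^2 + 4*|0|^2 + 4*|0|^2]
  = (1/16)[(4) + (4) + (0) + (8) + (0) + (0) + (0)] = 16/16 = 1.
A character is irreducible iff <chi, chi> = 1, so this representation is irreducible.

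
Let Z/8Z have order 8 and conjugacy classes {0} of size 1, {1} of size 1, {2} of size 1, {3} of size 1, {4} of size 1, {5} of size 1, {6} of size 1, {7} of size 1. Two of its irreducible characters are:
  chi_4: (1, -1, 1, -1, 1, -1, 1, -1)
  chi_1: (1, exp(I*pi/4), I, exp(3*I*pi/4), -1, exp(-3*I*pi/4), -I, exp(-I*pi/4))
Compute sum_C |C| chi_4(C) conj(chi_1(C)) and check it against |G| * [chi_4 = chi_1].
Sum = 0; so <chi_4, chi_1> = 0 (distinct irreducibles are orthogonal).

Working: Compute term by term over conjugacy classes (|C| * chi_4(C) * conj(chi_1(C))):
  1*(1)*conj(1) + 1*(-1)*conj(exp(I*pi/4)) + 1*(1)*conj(I) + 1*(-1)*conj(exp(3*I*pi/4)) + 1*(1)*conj(-1) + 1*(-1)*conj(exp(-3*I*pi/4)) + 1*(1)*conj(-I) + 1*(-1)*conj(exp(-I*pi/4))
  = (1) + (-exp(-I*pi/4)) + (-I) + (-exp(-3*I*pi/4)) + (-1) + (-exp(3*I*pi/4)) + (I) + (-exp(I*pi/4))
  = 0.
(Exp terms are combined using exp(i*s)*conj(exp(i*t)) = exp(i*(s-t)), and sums of them are collapsed using the identity that for every m > 1 the m distinct m-th roots of unity sum to 0, e.g. 1 + exp(2*I*pi/3) + exp(-2*I*pi/3) = 0.)
Dividing by |G| = 8 gives 0/8 = 0, matching the row-orthogonality relation <chi_4, chi_1> = [chi_4 = chi_1].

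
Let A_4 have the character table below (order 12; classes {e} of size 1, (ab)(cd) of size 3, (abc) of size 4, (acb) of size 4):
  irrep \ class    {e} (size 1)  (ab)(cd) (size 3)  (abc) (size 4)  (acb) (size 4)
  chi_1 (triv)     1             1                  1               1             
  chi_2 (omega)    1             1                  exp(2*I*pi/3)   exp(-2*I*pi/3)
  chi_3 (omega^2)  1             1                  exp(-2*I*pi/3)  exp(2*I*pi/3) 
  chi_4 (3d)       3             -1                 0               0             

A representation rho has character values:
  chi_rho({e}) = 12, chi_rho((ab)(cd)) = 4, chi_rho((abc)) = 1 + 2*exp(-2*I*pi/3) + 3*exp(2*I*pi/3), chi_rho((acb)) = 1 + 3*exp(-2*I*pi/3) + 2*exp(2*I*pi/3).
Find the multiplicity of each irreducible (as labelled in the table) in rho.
Multiplicities: chi_1: 1, chi_2: 3, chi_3: 2, chi_4: 2.

Working: Use <chi_rho, chi> = (1/|G|) sum_C |C| * chi_rho(C) * conj(chi(C)) with |G| = 12 for each irreducible chi in the table:
  <chi_rho, chi_1> = (1/12)[1*(12)*conj(1) + 3*(4)*conj(1) + 4*(1 + 2*exp(-2*I*pi/3) + 3*exp(2*I*pi/3))*conj(1) + 4*(1 + 3*exp(-2*I*pi/3) + 2*exp(2*I*pi/3))*conj(1)]
      = (1/12)[(12) + (12) + (4 + 8*exp(-2*I*pi/3) + 12*exp(2*I*pi/3)) + (4 + 12*exp(-2*I*pi/3) + 8*exp(2*I*pi/3))] = 12/12 = 1
  <chi_rho, chi_2> = (1/12)[1*(12)*conj(1) + 3*(4)*conj(1) + 4*(1 + 2*exp(-2*I*pi/3) + 3*exp(2*I*pi/3))*conj(exp(2*I*pi/3)) + 4*(1 + 3*exp(-2*I*pi/3) + 2*exp(2*I*pi/3))*conj(exp(-2*I*pi/3))]
      = (1/12)[(12) + (12) + (12 + 4*exp(-2*I*pi/3) + 8*exp(2*I*pi/3)) + (12 + 8*exp(-2*I*pi/3) + 4*exp(2*I*pi/3))] = 36/12 = 3
  <chi_rho, chi_3> = (1/12)[1*(12)*conj(1) + 3*(4)*conj(1) + 4*(1 + 2*exp(-2*I*pi/3) + 3*exp(2*I*pi/3))*conj(exp(-2*I*pi/3)) + 4*(1 + 3*exp(-2*I*pi/3) + 2*exp(2*I*pi/3))*conj(exp(2*I*pi/3))]
      = (1/12)[(12) + (12) + (8 + 12*exp(-2*I*pi/3) + 4*exp(2*I*pi/3)) + (8 + 4*exp(-2*I*pi/3) + 12*exp(2*I*pi/3))] = 24/12 = 2
  <chi_rho, chi_4> = (1/12)[1*(12)*conj(3) + 3*(4)*conj(-1) + 4*(1 + 2*exp(-2*I*pi/3) + 3*exp(2*I*pi/3))*conj(0) + 4*(1 + 3*exp(-2*I*pi/3) + 2*exp(2*I*pi/3))*conj(0)]
      = (1/12)[(36) + (-12) + (0) + (0)] = 24/12 = 2
(Exp terms are combined using exp(i*s)*conj(exp(i*t)) = exp(i*(s-t)), and sums of them are collapsed using the identity that for every m > 1 the m distinct m-th roots of unity sum to 0, e.g. 1 + exp(2*I*pi/3) + exp(-2*I*pi/3) = 0.)
Dimension check: dim(rho) = sum (mult * dim) = 1*1 + 3*1 + 2*1 + 2*3 = 12 = chi_rho(e) = 12.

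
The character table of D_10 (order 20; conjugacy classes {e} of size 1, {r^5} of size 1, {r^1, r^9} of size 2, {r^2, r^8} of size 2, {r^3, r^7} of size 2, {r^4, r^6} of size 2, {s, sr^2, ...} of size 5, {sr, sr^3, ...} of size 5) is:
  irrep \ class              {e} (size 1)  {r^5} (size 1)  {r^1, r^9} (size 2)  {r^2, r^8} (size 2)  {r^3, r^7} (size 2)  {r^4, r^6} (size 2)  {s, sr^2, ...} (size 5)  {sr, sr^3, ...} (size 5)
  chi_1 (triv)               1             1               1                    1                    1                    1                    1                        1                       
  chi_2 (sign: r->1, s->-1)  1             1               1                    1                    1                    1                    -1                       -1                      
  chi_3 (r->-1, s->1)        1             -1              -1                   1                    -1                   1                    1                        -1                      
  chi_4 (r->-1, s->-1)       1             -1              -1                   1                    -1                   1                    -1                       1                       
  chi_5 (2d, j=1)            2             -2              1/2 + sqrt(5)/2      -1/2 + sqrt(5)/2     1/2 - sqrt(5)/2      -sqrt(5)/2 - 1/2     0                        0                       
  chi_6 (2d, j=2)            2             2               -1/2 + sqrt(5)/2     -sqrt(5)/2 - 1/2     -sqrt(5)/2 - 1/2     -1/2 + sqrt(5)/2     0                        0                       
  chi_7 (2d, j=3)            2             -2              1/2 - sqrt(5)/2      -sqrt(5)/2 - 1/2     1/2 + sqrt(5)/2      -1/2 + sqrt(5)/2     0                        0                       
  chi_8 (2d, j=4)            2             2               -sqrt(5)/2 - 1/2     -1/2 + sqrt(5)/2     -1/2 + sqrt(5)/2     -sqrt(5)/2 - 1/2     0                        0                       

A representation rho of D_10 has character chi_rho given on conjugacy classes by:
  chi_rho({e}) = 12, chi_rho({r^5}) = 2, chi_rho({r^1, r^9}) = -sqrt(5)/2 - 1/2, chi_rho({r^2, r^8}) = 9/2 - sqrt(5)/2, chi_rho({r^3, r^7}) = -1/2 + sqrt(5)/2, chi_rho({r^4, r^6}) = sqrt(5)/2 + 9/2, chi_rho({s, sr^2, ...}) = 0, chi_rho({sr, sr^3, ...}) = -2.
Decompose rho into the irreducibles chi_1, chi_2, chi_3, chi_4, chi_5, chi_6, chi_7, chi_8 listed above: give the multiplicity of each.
Multiplicities: chi_1: 1, chi_2: 2, chi_3: 2, chi_4: 1, chi_5: 0, chi_6: 1, chi_7: 1, chi_8: 1.

Why: Use <chi_rho, chi> = (1/|G|) sum_C |C| * chi_rho(C) * conj(chi(C)) with |G| = 20 for each irreducible chi in the table:
  <chi_rho, chi_1> = (1/20)[1*(12)*conj(1) + 1*(2)*conj(1) + 2*(-sqrt(5)/2 - 1/2)*conj(1) + 2*(9/2 - sqrt(5)/2)*conj(1) + 2*(-1/2 + sqrt(5)/2)*conj(1) + 2*(sqrt(5)/2 + 9/2)*conj(1) + 5*(0)*conj(1) + 5*(-2)*conj(1)]
      = (1/20)[(12) + (2) + (-sqrt(5) - 1) + (9 - sqrt(5)) + (-1 + sqrt(5)) + (sqrt(5) + 9) + (0) + (-10)] = 20/20 = 1
  <chi_rho, chi_2> = (1/20)[1*(12)*conj(1) + 1*(2)*conj(1) + 2*(-sqrt(5)/2 - 1/2)*conj(1) + 2*(9/2 - sqrt(5)/2)*conj(1) + 2*(-1/2 + sqrt(5)/2)*conj(1) + 2*(sqrt(5)/2 + 9/2)*conj(1) + 5*(0)*conj(-1) + 5*(-2)*conj(-1)]
      = (1/20)[(12) + (2) + (-sqrt(5) - 1) + (9 - sqrt(5)) + (-1 + sqrt(5)) + (sqrt(5) + 9) + (0) + (10)] = 40/20 = 2
  <chi_rho, chi_3> = (1/20)[1*(12)*conj(1) + 1*(2)*conj(-1) + 2*(-sqrt(5)/2 - 1/2)*conj(-1) + 2*(9/2 - sqrt(5)/2)*conj(1) + 2*(-1/2 + sqrt(5)/2)*conj(-1) + 2*(sqrt(5)/2 + 9/2)*conj(1) + 5*(0)*conj(1) + 5*(-2)*conj(-1)]
      = (1/20)[(12) + (-2) + (1 + sqrt(5)) + (9 - sqrt(5)) + (1 - sqrt(5)) + (sqrt(5) + 9) + (0) + (10)] = 40/20 = 2
  <chi_rho, chi_4> = (1/20)[1*(12)*conj(1) + 1*(2)*conj(-1) + 2*(-sqrt(5)/2 - 1/2)*conj(-1) + 2*(9/2 - sqrt(5)/2)*conj(1) + 2*(-1/2 + sqrt(5)/2)*conj(-1) + 2*(sqrt(5)/2 + 9/2)*conj(1) + 5*(0)*conj(-1) + 5*(-2)*conj(1)]
      = (1/20)[(12) + (-2) + (1 + sqrt(5)) + (9 - sqrt(5)) + (1 - sqrt(5)) + (sqrt(5) + 9) + (0) + (-10)] = 20/20 = 1
  <chi_rho, chi_5> = (1/20)[1*(12)*conj(2) + 1*(2)*conj(-2) + 2*(-sqrt(5)/2 - 1/2)*conj(1/2 + sqrt(5)/2) + 2*(9/2 - sqrt(5)/2)*conj(-1/2 + sqrt(5)/2) + 2*(-1/2 + sqrt(5)/2)*conj(1/2 - sqrt(5)/2) + 2*(sqrt(5)/2 + 9/2)*conj(-sqrt(5)/2 - 1/2) + 5*(0)*conj(0) + 5*(-2)*conj(0)]
      = (1/20)[(24) + (-4) + (-3 - sqrt(5)) + (-7 + 5*sqrt(5)) + (-3 + sqrt(5)) + (-5*sqrt(5) - 7) + (0) + (0)] = 0/20 = 0
  <chi_rho, chi_6> = (1/20)[1*(12)*conj(2) + 1*(2)*conj(2) + 2*(-sqrt(5)/2 - 1/2)*conj(-1/2 + sqrt(5)/2) + 2*(9/2 - sqrt(5)/2)*conj(-sqrt(5)/2 - 1/2) + 2*(-1/2 + sqrt(5)/2)*conj(-sqrt(5)/2 - 1/2) + 2*(sqrt(5)/2 + 9/2)*conj(-1/2 + sqrt(5)/2) + 5*(0)*conj(0) + 5*(-2)*conj(0)]
      = (1/20)[(24) + (4) + (-2) + (-4*sqrt(5) - 2) + (-2) + (-2 + 4*sqrt(5)) + (0) + (0)] = 20/20 = 1
  <chi_rho, chi_7> = (1/20)[1*(12)*conj(2) + 1*(2)*conj(-2) + 2*(-sqrt(5)/2 - 1/2)*conj(1/2 - sqrt(5)/2) + 2*(9/2 - sqrt(5)/2)*conj(-sqrt(5)/2 - 1/2) + 2*(-1/2 + sqrt(5)/2)*conj(1/2 + sqrt(5)/2) + 2*(sqrt(5)/2 + 9/2)*conj(-1/2 + sqrt(5)/2) + 5*(0)*conj(0) + 5*(-2)*conj(0)]
      = (1/20)[(24) + (-4) + (2) + (-4*sqrt(5) - 2) + (2) + (-2 + 4*sqrt(5)) + (0) + (0)] = 20/20 = 1
  <chi_rho, chi_8> = (1/20)[1*(12)*conj(2) + 1*(2)*conj(2) + 2*(-sqrt(5)/2 - 1/2)*conj(-sqrt(5)/2 - 1/2) + 2*(9/2 - sqrt(5)/2)*conj(-1/2 + sqrt(5)/2) + 2*(-1/2 + sqrt(5)/2)*conj(-1/2 + sqrt(5)/2) + 2*(sqrt(5)/2 + 9/2)*conj(-sqrt(5)/2 - 1/2) + 5*(0)*conj(0) + 5*(-2)*conj(0)]
      = (1/20)[(24) + (4) + (sqrt(5) + 3) + (-7 + 5*sqrt(5)) + (3 - sqrt(5)) + (-5*sqrt(5) - 7) + (0) + (0)] = 20/20 = 1
Dimension check: dim(rho) = sum (mult * dim) = 1*1 + 2*1 + 2*1 + 1*1 + 0*2 + 1*2 + 1*2 + 1*2 = 12 = chi_rho(e) = 12.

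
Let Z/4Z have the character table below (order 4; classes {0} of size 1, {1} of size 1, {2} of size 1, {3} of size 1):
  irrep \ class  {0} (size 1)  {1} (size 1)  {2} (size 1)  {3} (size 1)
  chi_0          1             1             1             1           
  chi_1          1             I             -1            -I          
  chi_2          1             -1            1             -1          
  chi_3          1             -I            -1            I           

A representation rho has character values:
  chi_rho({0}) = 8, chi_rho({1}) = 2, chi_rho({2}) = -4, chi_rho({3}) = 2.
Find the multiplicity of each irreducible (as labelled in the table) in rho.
Multiplicities: chi_0: 2, chi_1: 3, chi_2: 0, chi_3: 3.

Derivation: Use <chi_rho, chi> = (1/|G|) sum_C |C| * chi_rho(C) * conj(chi(C)) with |G| = 4 for each irreducible chi in the table:
  <chi_rho, chi_0> = (1/4)[1*(8)*conj(1) + 1*(2)*conj(1) + 1*(-4)*conj(1) + 1*(2)*conj(1)]
      = (1/4)[(8) + (2) + (-4) + (2)] = 8/4 = 2
  <chi_rho, chi_1> = (1/4)[1*(8)*conj(1) + 1*(2)*conj(I) + 1*(-4)*conj(-1) + 1*(2)*conj(-I)]
      = (1/4)[(8) + (-2*I) + (4) + (2*I)] = 12/4 = 3
  <chi_rho, chi_2> = (1/4)[1*(8)*conj(1) + 1*(2)*conj(-1) + 1*(-4)*conj(1) + 1*(2)*conj(-1)]
      = (1/4)[(8) + (-2) + (-4) + (-2)] = 0/4 = 0
  <chi_rho, chi_3> = (1/4)[1*(8)*conj(1) + 1*(2)*conj(-I) + 1*(-4)*conj(-1) + 1*(2)*conj(I)]
      = (1/4)[(8) + (2*I) + (4) + (-2*I)] = 12/4 = 3
(Exp terms are combined using exp(i*s)*conj(exp(i*t)) = exp(i*(s-t)), and sums of them are collapsed using the identity that for every m > 1 the m distinct m-th roots of unity sum to 0, e.g. 1 + exp(2*I*pi/3) + exp(-2*I*pi/3) = 0.)
Dimension check: dim(rho) = sum (mult * dim) = 2*1 + 3*1 + 0*1 + 3*1 = 8 = chi_rho(e) = 8.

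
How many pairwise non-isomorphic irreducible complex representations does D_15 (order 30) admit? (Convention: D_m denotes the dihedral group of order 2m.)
9

Solution. The number of irreducible complex representations of a finite group equals its number of conjugacy classes. D_15 has 9 conjugacy classes ((n+3)/2 for n odd), so D_15 (order 30) has exactly 9 irreducible complex representations.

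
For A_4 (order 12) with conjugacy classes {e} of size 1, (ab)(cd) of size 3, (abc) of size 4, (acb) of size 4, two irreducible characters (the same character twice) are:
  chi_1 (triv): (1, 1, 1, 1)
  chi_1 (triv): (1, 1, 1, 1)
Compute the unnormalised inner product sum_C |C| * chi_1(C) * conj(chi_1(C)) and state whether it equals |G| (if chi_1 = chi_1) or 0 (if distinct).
Sum = 12 = |G| = 12; so <chi_1, chi_1> = 1 (norm-1 confirms irreducibility).

Argument: Compute term by term over conjugacy classes (|C| * chi_1(C) * conj(chi_1(C))):
  1*(1)*conj(1) + 3*(1)*conj(1) + 4*(1)*conj(1) + 4*(1)*conj(1)
  = (1) + (3) + (4) + (4)
  = 12.
(Exp terms are combined using exp(i*s)*conj(exp(i*t)) = exp(i*(s-t)), and sums of them are collapsed using the identity that for every m > 1 the m distinct m-th roots of unity sum to 0, e.g. 1 + exp(2*I*pi/3) + exp(-2*I*pi/3) = 0.)
Dividing by |G| = 12 gives 12/12 = 1, matching the row-orthogonality relation <chi_1, chi_1> = [chi_1 = chi_1].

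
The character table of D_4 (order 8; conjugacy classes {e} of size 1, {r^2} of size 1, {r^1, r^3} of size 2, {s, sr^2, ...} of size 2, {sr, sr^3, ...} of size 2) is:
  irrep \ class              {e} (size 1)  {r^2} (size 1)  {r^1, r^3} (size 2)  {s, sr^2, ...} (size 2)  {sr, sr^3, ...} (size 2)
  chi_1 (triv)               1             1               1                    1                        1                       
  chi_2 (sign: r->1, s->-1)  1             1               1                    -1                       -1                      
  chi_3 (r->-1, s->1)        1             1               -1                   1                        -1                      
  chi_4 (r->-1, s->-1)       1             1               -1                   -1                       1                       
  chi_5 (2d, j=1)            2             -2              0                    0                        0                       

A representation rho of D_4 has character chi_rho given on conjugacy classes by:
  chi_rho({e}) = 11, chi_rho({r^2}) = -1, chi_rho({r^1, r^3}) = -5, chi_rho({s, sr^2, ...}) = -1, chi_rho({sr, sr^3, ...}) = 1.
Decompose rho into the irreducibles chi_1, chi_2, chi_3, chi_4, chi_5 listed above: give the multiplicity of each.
Multiplicities: chi_1: 0, chi_2: 0, chi_3: 2, chi_4: 3, chi_5: 3.

Derivation: Use <chi_rho, chi> = (1/|G|) sum_C |C| * chi_rho(C) * conj(chi(C)) with |G| = 8 for each irreducible chi in the table:
  <chi_rho, chi_1> = (1/8)[1*(11)*conj(1) + 1*(-1)*conj(1) + 2*(-5)*conj(1) + 2*(-1)*conj(1) + 2*(1)*conj(1)]
      = (1/8)[(11) + (-1) + (-10) + (-2) + (2)] = 0/8 = 0
  <chi_rho, chi_2> = (1/8)[1*(11)*conj(1) + 1*(-1)*conj(1) + 2*(-5)*conj(1) + 2*(-1)*conj(-1) + 2*(1)*conj(-1)]
      = (1/8)[(11) + (-1) + (-10) + (2) + (-2)] = 0/8 = 0
  <chi_rho, chi_3> = (1/8)[1*(11)*conj(1) + 1*(-1)*conj(1) + 2*(-5)*conj(-1) + 2*(-1)*conj(1) + 2*(1)*conj(-1)]
      = (1/8)[(11) + (-1) + (10) + (-2) + (-2)] = 16/8 = 2
  <chi_rho, chi_4> = (1/8)[1*(11)*conj(1) + 1*(-1)*conj(1) + 2*(-5)*conj(-1) + 2*(-1)*conj(-1) + 2*(1)*conj(1)]
      = (1/8)[(11) + (-1) + (10) + (2) + (2)] = 24/8 = 3
  <chi_rho, chi_5> = (1/8)[1*(11)*conj(2) + 1*(-1)*conj(-2) + 2*(-5)*conj(0) + 2*(-1)*conj(0) + 2*(1)*conj(0)]
      = (1/8)[(22) + (2) + (0) + (0) + (0)] = 24/8 = 3
Dimension check: dim(rho) = sum (mult * dim) = 0*1 + 0*1 + 2*1 + 3*1 + 3*2 = 11 = chi_rho(e) = 11.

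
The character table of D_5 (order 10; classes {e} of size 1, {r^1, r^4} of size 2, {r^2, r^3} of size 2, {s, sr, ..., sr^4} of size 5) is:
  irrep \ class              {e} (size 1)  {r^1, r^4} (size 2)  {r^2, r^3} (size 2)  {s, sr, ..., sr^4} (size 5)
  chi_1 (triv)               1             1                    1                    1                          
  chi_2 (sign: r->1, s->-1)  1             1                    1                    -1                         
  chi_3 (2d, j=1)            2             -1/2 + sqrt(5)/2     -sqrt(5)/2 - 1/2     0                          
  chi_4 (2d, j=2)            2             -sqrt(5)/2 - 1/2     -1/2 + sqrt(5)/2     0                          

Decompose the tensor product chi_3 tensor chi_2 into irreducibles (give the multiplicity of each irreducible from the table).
chi_3 tensor chi_2 = chi_3 (all other irreducibles have multiplicity 0).

The character of a tensor product is the pointwise product (chi_3 * chi_2)(C) = chi_3(C) * chi_2(C):
  {e}: (2)*(1), {r^1, r^4}: (-1/2 + sqrt(5)/2)*(1), {r^2, r^3}: (-sqrt(5)/2 - 1/2)*(1), {s, sr, ..., sr^4}: (0)*(-1)
so (chi_3 * chi_2) takes values
  {e} -> 2, {r^1, r^4} -> -1/2 + sqrt(5)/2, {r^2, r^3} -> -sqrt(5)/2 - 1/2, {s, sr, ..., sr^4} -> 0.
Now take the inner product of this character with each irreducible chi from the table, <chi_3*chi_2, chi> = (1/10) sum_C |C| (chi_3*chi_2)(C) conj(chi(C)):
  <chi_3*chi_2, chi_1> = (1/10)[1*(2)*conj(1) + 2*(-1/2 + sqrt(5)/2)*conj(1) + 2*(-sqrt(5)/2 - 1/2)*conj(1) + 5*(0)*conj(1)]
      = (1/10)[(2) + (-1 + sqrt(5)) + (-sqrt(5) - 1) + (0)] = 0/10 = 0
  <chi_3*chi_2, chi_2> = (1/10)[1*(2)*conj(1) + 2*(-1/2 + sqrt(5)/2)*conj(1) + 2*(-sqrt(5)/2 - 1/2)*conj(1) + 5*(0)*conj(-1)]
      = (1/10)[(2) + (-1 + sqrt(5)) + (-sqrt(5) - 1) + (0)] = 0/10 = 0
  <chi_3*chi_2, chi_3> = (1/10)[1*(2)*conj(2) + 2*(-1/2 + sqrt(5)/2)*conj(-1/2 + sqrt(5)/2) + 2*(-sqrt(5)/2 - 1/2)*conj(-sqrt(5)/2 - 1/2) + 5*(0)*conj(0)]
      = (1/10)[(4) + (3 - sqrt(5)) + (sqrt(5) + 3) + (0)] = 10/10 = 1
  <chi_3*chi_2, chi_4> = (1/10)[1*(2)*conj(2) + 2*(-1/2 + sqrt(5)/2)*conj(-sqrt(5)/2 - 1/2) + 2*(-sqrt(5)/2 - 1/2)*conj(-1/2 + sqrt(5)/2) + 5*(0)*conj(0)]
      = (1/10)[(4) + (-2) + (-2) + (0)] = 0/10 = 0
Hence the multiplicities are chi_3: 1. Dimension check: dim(chi_3)*dim(chi_2) = 2*1 = 2 and sum (mult * dim) = 1*2 = 2.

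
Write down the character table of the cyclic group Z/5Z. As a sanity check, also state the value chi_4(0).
Character table of Z/5Z (irreps indexed chi_0,...,chi_4 with chi_k(m) = zeta_5^(k*m), zeta_5 = exp(2*pi*i/5)):
  irrep \ class  {0} (size 1)  {1} (size 1)    {2} (size 1)    {3} (size 1)    {4} (size 1)  
  chi_0          1             1               1               1               1             
  chi_1          1             exp(2*I*pi/5)   exp(4*I*pi/5)   exp(-4*I*pi/5)  exp(-2*I*pi/5)
  chi_2          1             exp(4*I*pi/5)   exp(-2*I*pi/5)  exp(2*I*pi/5)   exp(-4*I*pi/5)
  chi_3          1             exp(-4*I*pi/5)  exp(2*I*pi/5)   exp(-2*I*pi/5)  exp(4*I*pi/5) 
  chi_4          1             exp(-2*I*pi/5)  exp(-4*I*pi/5)  exp(4*I*pi/5)   exp(2*I*pi/5) 

Spot check: chi_4(0) = zeta_5^(4*0) = zeta_5^0 = 1.

Argument: Z/5Z is abelian, so all 5 irreducible complex representations are 1-dimensional. They are given by chi_k(m) = zeta_5^(k*m) for k = 0,...,4. Row orthogonality: sum_m chi_k(m) conj(chi_l(m)) = 5 * [k = l].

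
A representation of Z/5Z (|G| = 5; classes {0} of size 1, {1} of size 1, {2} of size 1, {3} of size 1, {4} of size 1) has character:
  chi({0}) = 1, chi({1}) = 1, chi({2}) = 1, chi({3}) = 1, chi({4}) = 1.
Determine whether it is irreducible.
Irreducible: <chi, chi> = 1.

Working: <chi, chi> = (1/|G|) sum_C |C| * |chi(C)|^2 = (1/5)[1*|1|^2 + 1*|1|^2 + 1*|1|^2 + 1*|1|^2 + 1*|1|^2]
  = (1/5)[(1) + (1) + (1) + (1) + (1)] = 5/5 = 1.
(Exp terms are combined using exp(i*s)*conj(exp(i*t)) = exp(i*(s-t)), and sums of them are collapsed using the identity that for every m > 1 the m distinct m-th roots of unity sum to 0, e.g. 1 + exp(2*I*pi/3) + exp(-2*I*pi/3) = 0.)
A character is irreducible iff <chi, chi> = 1, so this representation is irreducible.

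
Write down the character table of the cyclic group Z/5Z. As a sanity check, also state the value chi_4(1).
Character table of Z/5Z (irreps indexed chi_0,...,chi_4 with chi_k(m) = zeta_5^(k*m), zeta_5 = exp(2*pi*i/5)):
  irrep \ class  {0} (size 1)  {1} (size 1)    {2} (size 1)    {3} (size 1)    {4} (size 1)  
  chi_0          1             1               1               1               1             
  chi_1          1             exp(2*I*pi/5)   exp(4*I*pi/5)   exp(-4*I*pi/5)  exp(-2*I*pi/5)
  chi_2          1             exp(4*I*pi/5)   exp(-2*I*pi/5)  exp(2*I*pi/5)   exp(-4*I*pi/5)
  chi_3          1             exp(-4*I*pi/5)  exp(2*I*pi/5)   exp(-2*I*pi/5)  exp(4*I*pi/5) 
  chi_4          1             exp(-2*I*pi/5)  exp(-4*I*pi/5)  exp(4*I*pi/5)   exp(2*I*pi/5) 

Spot check: chi_4(1) = zeta_5^(4*1) = zeta_5^4 = exp(-2*I*pi/5).

Argument: Z/5Z is abelian, so all 5 irreducible complex representations are 1-dimensional. They are given by chi_k(m) = zeta_5^(k*m) for k = 0,...,4. Row orthogonality: sum_m chi_k(m) conj(chi_l(m)) = 5 * [k = l].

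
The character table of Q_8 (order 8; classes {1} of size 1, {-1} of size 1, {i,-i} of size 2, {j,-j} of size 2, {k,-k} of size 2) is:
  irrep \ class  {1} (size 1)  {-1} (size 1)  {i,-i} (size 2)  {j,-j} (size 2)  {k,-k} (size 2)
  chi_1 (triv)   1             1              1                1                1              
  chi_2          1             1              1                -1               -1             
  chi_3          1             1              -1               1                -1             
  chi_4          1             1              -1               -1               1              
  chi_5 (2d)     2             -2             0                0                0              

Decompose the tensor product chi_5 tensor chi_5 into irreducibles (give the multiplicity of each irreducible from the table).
chi_5 tensor chi_5 = chi_1 + chi_2 + chi_3 + chi_4 (all other irreducibles have multiplicity 0).

Argument: The character of a tensor product is the pointwise product (chi_5 * chi_5)(C) = chi_5(C) * chi_5(C):
  {1}: (2)*(2), {-1}: (-2)*(-2), {i,-i}: (0)*(0), {j,-j}: (0)*(0), {k,-k}: (0)*(0)
so (chi_5 * chi_5) takes values
  {1} -> 4, {-1} -> 4, {i,-i} -> 0, {j,-j} -> 0, {k,-k} -> 0.
Now take the inner product of this character with each irreducible chi from the table, <chi_5*chi_5, chi> = (1/8) sum_C |C| (chi_5*chi_5)(C) conj(chi(C)):
  <chi_5*chi_5, chi_1> = (1/8)[1*(4)*conj(1) + 1*(4)*conj(1) + 2*(0)*conj(1) + 2*(0)*conj(1) + 2*(0)*conj(1)]
      = (1/8)[(4) + (4) + (0) + (0) + (0)] = 8/8 = 1
  <chi_5*chi_5, chi_2> = (1/8)[1*(4)*conj(1) + 1*(4)*conj(1) + 2*(0)*conj(1) + 2*(0)*conj(-1) + 2*(0)*conj(-1)]
      = (1/8)[(4) + (4) + (0) + (0) + (0)] = 8/8 = 1
  <chi_5*chi_5, chi_3> = (1/8)[1*(4)*conj(1) + 1*(4)*conj(1) + 2*(0)*conj(-1) + 2*(0)*conj(1) + 2*(0)*conj(-1)]
      = (1/8)[(4) + (4) + (0) + (0) + (0)] = 8/8 = 1
  <chi_5*chi_5, chi_4> = (1/8)[1*(4)*conj(1) + 1*(4)*conj(1) + 2*(0)*conj(-1) + 2*(0)*conj(-1) + 2*(0)*conj(1)]
      = (1/8)[(4) + (4) + (0) + (0) + (0)] = 8/8 = 1
  <chi_5*chi_5, chi_5> = (1/8)[1*(4)*conj(2) + 1*(4)*conj(-2) + 2*(0)*conj(0) + 2*(0)*conj(0) + 2*(0)*conj(0)]
      = (1/8)[(8) + (-8) + (0) + (0) + (0)] = 0/8 = 0
Hence the multiplicities are chi_1: 1, chi_2: 1, chi_3: 1, chi_4: 1. Dimension check: dim(chi_5)*dim(chi_5) = 2*2 = 4 and sum (mult * dim) = 1*1 + 1*1 + 1*1 + 1*1 = 4.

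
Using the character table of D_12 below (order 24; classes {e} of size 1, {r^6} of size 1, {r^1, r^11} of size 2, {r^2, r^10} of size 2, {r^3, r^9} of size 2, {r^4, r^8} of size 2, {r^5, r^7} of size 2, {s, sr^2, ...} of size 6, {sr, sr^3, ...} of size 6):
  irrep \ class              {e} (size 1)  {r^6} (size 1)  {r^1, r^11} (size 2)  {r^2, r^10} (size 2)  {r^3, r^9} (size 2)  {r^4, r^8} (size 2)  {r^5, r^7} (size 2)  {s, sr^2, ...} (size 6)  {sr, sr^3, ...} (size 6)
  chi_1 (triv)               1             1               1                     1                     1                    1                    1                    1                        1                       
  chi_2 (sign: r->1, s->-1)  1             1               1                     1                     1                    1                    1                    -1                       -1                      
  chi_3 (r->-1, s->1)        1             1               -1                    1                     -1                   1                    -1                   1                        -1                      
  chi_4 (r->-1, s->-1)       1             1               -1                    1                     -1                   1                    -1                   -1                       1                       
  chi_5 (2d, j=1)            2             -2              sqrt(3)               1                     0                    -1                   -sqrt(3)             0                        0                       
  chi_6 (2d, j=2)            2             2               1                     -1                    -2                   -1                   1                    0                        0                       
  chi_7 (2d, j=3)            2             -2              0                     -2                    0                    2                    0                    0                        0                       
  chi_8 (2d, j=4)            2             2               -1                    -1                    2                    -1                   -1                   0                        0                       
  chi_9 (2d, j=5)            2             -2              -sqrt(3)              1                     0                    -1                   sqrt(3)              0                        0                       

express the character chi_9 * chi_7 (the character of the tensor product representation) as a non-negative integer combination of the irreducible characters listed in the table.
chi_9 tensor chi_7 = chi_6 + chi_8 (all other irreducibles have multiplicity 0).

Argument: The character of a tensor product is the pointwise product (chi_9 * chi_7)(C) = chi_9(C) * chi_7(C):
  {e}: (2)*(2), {r^6}: (-2)*(-2), {r^1, r^11}: (-sqrt(3))*(0), {r^2, r^10}: (1)*(-2), {r^3, r^9}: (0)*(0), {r^4, r^8}: (-1)*(2), {r^5, r^7}: (sqrt(3))*(0), {s, sr^2, ...}: (0)*(0), {sr, sr^3, ...}: (0)*(0)
so (chi_9 * chi_7) takes values
  {e} -> 4, {r^6} -> 4, {r^1, r^11} -> 0, {r^2, r^10} -> -2, {r^3, r^9} -> 0, {r^4, r^8} -> -2, {r^5, r^7} -> 0, {s, sr^2, ...} -> 0, {sr, sr^3, ...} -> 0.
Now take the inner product of this character with each irreducible chi from the table, <chi_9*chi_7, chi> = (1/24) sum_C |C| (chi_9*chi_7)(C) conj(chi(C)):
  <chi_9*chi_7, chi_1> = (1/24)[1*(4)*conj(1) + 1*(4)*conj(1) + 2*(0)*conj(1) + 2*(-2)*conj(1) + 2*(0)*conj(1) + 2*(-2)*conj(1) + 2*(0)*conj(1) + 6*(0)*conj(1) + 6*(0)*conj(1)]
      = (1/24)[(4) + (4) + (0) + (-4) + (0) + (-4) + (0) + (0) + (0)] = 0/24 = 0
  <chi_9*chi_7, chi_2> = (1/24)[1*(4)*conj(1) + 1*(4)*conj(1) + 2*(0)*conj(1) + 2*(-2)*conj(1) + 2*(0)*conj(1) + 2*(-2)*conj(1) + 2*(0)*conj(1) + 6*(0)*conj(-1) + 6*(0)*conj(-1)]
      = (1/24)[(4) + (4) + (0) + (-4) + (0) + (-4) + (0) + (0) + (0)] = 0/24 = 0
  <chi_9*chi_7, chi_3> = (1/24)[1*(4)*conj(1) + 1*(4)*conj(1) + 2*(0)*conj(-1) + 2*(-2)*conj(1) + 2*(0)*conj(-1) + 2*(-2)*conj(1) + 2*(0)*conj(-1) + 6*(0)*conj(1) + 6*(0)*conj(-1)]
      = (1/24)[(4) + (4) + (0) + (-4) + (0) + (-4) + (0) + (0) + (0)] = 0/24 = 0
  <chi_9*chi_7, chi_4> = (1/24)[1*(4)*conj(1) + 1*(4)*conj(1) + 2*(0)*conj(-1) + 2*(-2)*conj(1) + 2*(0)*conj(-1) + 2*(-2)*conj(1) + 2*(0)*conj(-1) + 6*(0)*conj(-1) + 6*(0)*conj(1)]
      = (1/24)[(4) + (4) + (0) + (-4) + (0) + (-4) + (0) + (0) + (0)] = 0/24 = 0
  <chi_9*chi_7, chi_5> = (1/24)[1*(4)*conj(2) + 1*(4)*conj(-2) + 2*(0)*conj(sqrt(3)) + 2*(-2)*conj(1) + 2*(0)*conj(0) + 2*(-2)*conj(-1) + 2*(0)*conj(-sqrt(3)) + 6*(0)*conj(0) + 6*(0)*conj(0)]
      = (1/24)[(8) + (-8) + (0) + (-4) + (0) + (4) + (0) + (0) + (0)] = 0/24 = 0
  <chi_9*chi_7, chi_6> = (1/24)[1*(4)*conj(2) + 1*(4)*conj(2) + 2*(0)*conj(1) + 2*(-2)*conj(-1) + 2*(0)*conj(-2) + 2*(-2)*conj(-1) + 2*(0)*conj(1) + 6*(0)*conj(0) + 6*(0)*conj(0)]
      = (1/24)[(8) + (8) + (0) + (4) + (0) + (4) + (0) + (0) + (0)] = 24/24 = 1
  <chi_9*chi_7, chi_7> = (1/24)[1*(4)*conj(2) + 1*(4)*conj(-2) + 2*(0)*conj(0) + 2*(-2)*conj(-2) + 2*(0)*conj(0) + 2*(-2)*conj(2) + 2*(0)*conj(0) + 6*(0)*conj(0) + 6*(0)*conj(0)]
      = (1/24)[(8) + (-8) + (0) + (8) + (0) + (-8) + (0) + (0) + (0)] = 0/24 = 0
  <chi_9*chi_7, chi_8> = (1/24)[1*(4)*conj(2) + 1*(4)*conj(2) + 2*(0)*conj(-1) + 2*(-2)*conj(-1) + 2*(0)*conj(2) + 2*(-2)*conj(-1) + 2*(0)*conj(-1) + 6*(0)*conj(0) + 6*(0)*conj(0)]
      = (1/24)[(8) + (8) + (0) + (4) + (0) + (4) + (0) + (0) + (0)] = 24/24 = 1
  <chi_9*chi_7, chi_9> = (1/24)[1*(4)*conj(2) + 1*(4)*conj(-2) + 2*(0)*conj(-sqrt(3)) + 2*(-2)*conj(1) + 2*(0)*conj(0) + 2*(-2)*conj(-1) + 2*(0)*conj(sqrt(3)) + 6*(0)*conj(0) + 6*(0)*conj(0)]
      = (1/24)[(8) + (-8) + (0) + (-4) + (0) + (4) + (0) + (0) + (0)] = 0/24 = 0
Hence the multiplicities are chi_6: 1, chi_8: 1. Dimension check: dim(chi_9)*dim(chi_7) = 2*2 = 4 and sum (mult * dim) = 1*2 + 1*2 = 4.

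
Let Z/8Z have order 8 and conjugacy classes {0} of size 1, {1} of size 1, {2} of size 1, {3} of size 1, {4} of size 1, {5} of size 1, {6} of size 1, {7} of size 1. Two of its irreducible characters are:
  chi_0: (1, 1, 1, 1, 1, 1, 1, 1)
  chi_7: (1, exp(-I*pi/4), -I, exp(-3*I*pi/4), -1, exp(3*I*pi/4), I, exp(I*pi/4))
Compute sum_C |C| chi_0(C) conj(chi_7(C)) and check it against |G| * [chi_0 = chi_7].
Sum = 0; so <chi_0, chi_7> = 0 (distinct irreducibles are orthogonal).

Solution. Compute term by term over conjugacy classes (|C| * chi_0(C) * conj(chi_7(C))):
  1*(1)*conj(1) + 1*(1)*conj(exp(-I*pi/4)) + 1*(1)*conj(-I) + 1*(1)*conj(exp(-3*I*pi/4)) + 1*(1)*conj(-1) + 1*(1)*conj(exp(3*I*pi/4)) + 1*(1)*conj(I) + 1*(1)*conj(exp(I*pi/4))
  = (1) + (exp(I*pi/4)) + (I) + (exp(3*I*pi/4)) + (-1) + (exp(-3*I*pi/4)) + (-I) + (exp(-I*pi/4))
  = 0.
(Exp terms are combined using exp(i*s)*conj(exp(i*t)) = exp(i*(s-t)), and sums of them are collapsed using the identity that for every m > 1 the m distinct m-th roots of unity sum to 0, e.g. 1 + exp(2*I*pi/3) + exp(-2*I*pi/3) = 0.)
Dividing by |G| = 8 gives 0/8 = 0, matching the row-orthogonality relation <chi_0, chi_7> = [chi_0 = chi_7].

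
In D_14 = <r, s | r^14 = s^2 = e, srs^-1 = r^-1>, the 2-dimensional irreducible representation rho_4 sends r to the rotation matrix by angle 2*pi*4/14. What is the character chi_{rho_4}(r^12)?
chi_{rho_4}(r^12) = 2*cos(2*pi*4*12/14) = -2*cos(pi/7)

Justification: rho_4(r^12) is rotation by angle 2*pi*4*12/14, whose trace is 2*cos(2*pi*4*12/14) = -2*cos(pi/7).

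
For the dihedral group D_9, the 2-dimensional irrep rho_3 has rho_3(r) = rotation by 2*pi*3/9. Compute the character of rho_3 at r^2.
chi_{rho_3}(r^2) = 2*cos(2*pi*3*2/9) = -1

Explanation: rho_3(r^2) is rotation by angle 2*pi*3*2/9, whose trace is 2*cos(2*pi*3*2/9) = -1.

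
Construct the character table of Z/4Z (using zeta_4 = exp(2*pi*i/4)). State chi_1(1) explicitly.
Character table of Z/4Z (irreps indexed chi_0,...,chi_3 with chi_k(m) = zeta_4^(k*m), zeta_4 = exp(2*pi*i/4)):
  irrep \ class  {0} (size 1)  {1} (size 1)  {2} (size 1)  {3} (size 1)
  chi_0          1             1             1             1           
  chi_1          1             I             -1            -I          
  chi_2          1             -1            1             -1          
  chi_3          1             -I            -1            I           

Spot check: chi_1(1) = zeta_4^(1*1) = zeta_4^1 = I.

Solution. Z/4Z is abelian, so all 4 irreducible complex representations are 1-dimensional. They are given by chi_k(m) = zeta_4^(k*m) for k = 0,...,3. Row orthogonality: sum_m chi_k(m) conj(chi_l(m)) = 4 * [k = l].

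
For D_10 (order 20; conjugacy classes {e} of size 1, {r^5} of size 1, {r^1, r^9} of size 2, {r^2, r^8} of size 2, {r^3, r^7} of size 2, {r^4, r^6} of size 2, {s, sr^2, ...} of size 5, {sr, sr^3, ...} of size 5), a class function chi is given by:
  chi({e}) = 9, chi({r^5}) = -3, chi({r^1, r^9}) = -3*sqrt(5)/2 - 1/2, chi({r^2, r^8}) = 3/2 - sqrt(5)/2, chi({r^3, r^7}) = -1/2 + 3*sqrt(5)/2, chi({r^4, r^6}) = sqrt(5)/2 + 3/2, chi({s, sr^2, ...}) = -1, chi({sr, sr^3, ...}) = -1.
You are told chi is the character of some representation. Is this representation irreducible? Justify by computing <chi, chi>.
Not irreducible (reducible): <chi, chi> = 8 > 1.

Why: <chi, chi> = (1/|G|) sum_C |C| * |chi(C)|^2 = (1/20)[1*|9|^2 + 1*|-3|^2 + 2*|-3*sqrt(5)/2 - 1/2|^2 + 2*|3/2 - sqrt(5)/2|^2 + 2*|-1/2 + 3*sqrt(5)/2|^2 + 2*|sqrt(5)/2 + 3/2|^2 + 5*|-1|^2 + 5*|-1|^2]
  = (1/20)[(81) + (9) + (3*sqrt(5) + 23) + (7 - 3*sqrt(5)) + (23 - 3*sqrt(5)) + (3*sqrt(5) + 7) + (5) + (5)] = 160/20 = 8.
A character is irreducible iff <chi, chi> = 1, so this representation is reducible.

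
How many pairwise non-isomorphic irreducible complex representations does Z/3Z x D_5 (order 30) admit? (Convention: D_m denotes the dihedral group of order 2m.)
12

Derivation: The number of irreducible complex representations of a finite group equals its number of conjugacy classes. For a direct product, #classes(G x H) = #classes(G) * #classes(H). Z/3Z has 3 classes (abelian), D_5 has 4 classes, so 3 * 4 = 12, so Z/3Z x D_5 (order 30) has exactly 12 irreducible complex representations.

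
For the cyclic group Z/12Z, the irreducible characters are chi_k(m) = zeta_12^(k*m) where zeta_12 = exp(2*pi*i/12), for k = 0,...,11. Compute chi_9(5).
chi_9(5) = zeta_12^45 = -I

chi_9(5) = zeta_12^(9*5) = zeta_12^45. Since zeta_12^12 = 1, this equals zeta_12^9 = exp(2*pi*i*9/12) = -I.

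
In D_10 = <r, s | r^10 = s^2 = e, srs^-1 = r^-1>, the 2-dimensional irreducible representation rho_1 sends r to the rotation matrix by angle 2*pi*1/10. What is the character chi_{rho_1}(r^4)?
chi_{rho_1}(r^4) = 2*cos(2*pi*1*4/10) = -sqrt(5)/2 - 1/2

Details: rho_1(r^4) is rotation by angle 2*pi*1*4/10, whose trace is 2*cos(2*pi*1*4/10) = -sqrt(5)/2 - 1/2.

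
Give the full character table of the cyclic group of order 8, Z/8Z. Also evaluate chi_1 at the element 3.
Character table of Z/8Z (irreps indexed chi_0,...,chi_7 with chi_k(m) = zeta_8^(k*m), zeta_8 = exp(2*pi*i/8)):
  irrep \ class  {0} (size 1)  {1} (size 1)    {2} (size 1)  {3} (size 1)    {4} (size 1)  {5} (size 1)    {6} (size 1)  {7} (size 1)  
  chi_0          1             1               1             1               1             1               1             1             
  chi_1          1             exp(I*pi/4)     I             exp(3*I*pi/4)   -1            exp(-3*I*pi/4)  -I            exp(-I*pi/4)  
  chi_2          1             I               -1            -I              1             I               -1            -I            
  chi_3          1             exp(3*I*pi/4)   -I            exp(I*pi/4)     -1            exp(-I*pi/4)    I             exp(-3*I*pi/4)
  chi_4          1             -1              1             -1              1             -1              1             -1            
  chi_5          1             exp(-3*I*pi/4)  I             exp(-I*pi/4)    -1            exp(I*pi/4)     -I            exp(3*I*pi/4) 
  chi_6          1             -I              -1            I               1             -I              -1            I             
  chi_7          1             exp(-I*pi/4)    -I            exp(-3*I*pi/4)  -1            exp(3*I*pi/4)   I             exp(I*pi/4)   

Spot check: chi_1(3) = zeta_8^(1*3) = zeta_8^3 = exp(3*I*pi/4).

Explanation: Z/8Z is abelian, so all 8 irreducible complex representations are 1-dimensional. They are given by chi_k(m) = zeta_8^(k*m) for k = 0,...,7. Row orthogonality: sum_m chi_k(m) conj(chi_l(m)) = 8 * [k = l].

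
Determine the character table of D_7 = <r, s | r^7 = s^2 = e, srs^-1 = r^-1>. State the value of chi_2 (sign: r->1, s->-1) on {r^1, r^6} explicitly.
Conjugacy classes: {e} of size 1, {r^1, r^6} of size 2, {r^2, r^5} of size 2, {r^3, r^4} of size 2, {s, sr, ..., sr^6} of size 7.
Character table:
  irrep \ class              {e} (size 1)  {r^1, r^6} (size 2)  {r^2, r^5} (size 2)  {r^3, r^4} (size 2)  {s, sr, ..., sr^6} (size 7)
  chi_1 (triv)               1             1                    1                    1                    1                          
  chi_2 (sign: r->1, s->-1)  1             1                    1                    1                    -1                         
  chi_3 (2d, j=1)            2             2*cos(2*pi/7)        -2*cos(3*pi/7)       -2*cos(pi/7)         0                          
  chi_4 (2d, j=2)            2             -2*cos(3*pi/7)       -2*cos(pi/7)         2*cos(2*pi/7)        0                          
  chi_5 (2d, j=3)            2             -2*cos(pi/7)         2*cos(2*pi/7)        -2*cos(3*pi/7)       0                          

Spot check: chi_2 (sign: r->1, s->-1) on {r^1, r^6} = 1.

Proof sketch: D_7 has order 2*7 = 14 with 5 conjugacy classes, hence 5 irreducibles. Sum of squared dims 1 + 1 + 4 + 4 + 4 = 14 = |G|. Linear characters come from the abelianisation; the 2-dimensional irreps have character r^k -> 2*cos(2*pi*j*k/7), reflections -> 0.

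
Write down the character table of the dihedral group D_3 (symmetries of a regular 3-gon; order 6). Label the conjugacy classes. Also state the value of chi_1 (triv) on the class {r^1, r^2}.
Conjugacy classes: {e} of size 1, {r^1, r^2} of size 2, {s, sr, ..., sr^2} of size 3.
Character table:
  irrep \ class              {e} (size 1)  {r^1, r^2} (size 2)  {s, sr, ..., sr^2} (size 3)
  chi_1 (triv)               1             1                    1                          
  chi_2 (sign: r->1, s->-1)  1             1                    -1                         
  chi_3 (2d, j=1)            2             -1                   0                          

Spot check: chi_1 (triv) on {r^1, r^2} = 1.

Working: D_3 has order 2*3 = 6 with 3 conjugacy classes, hence 3 irreducibles. Sum of squared dims 1 + 1 + 4 = 6 = |G|. Linear characters come from the abelianisation; the 2-dimensional irreps have character r^k -> 2*cos(2*pi*j*k/3), reflections -> 0.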